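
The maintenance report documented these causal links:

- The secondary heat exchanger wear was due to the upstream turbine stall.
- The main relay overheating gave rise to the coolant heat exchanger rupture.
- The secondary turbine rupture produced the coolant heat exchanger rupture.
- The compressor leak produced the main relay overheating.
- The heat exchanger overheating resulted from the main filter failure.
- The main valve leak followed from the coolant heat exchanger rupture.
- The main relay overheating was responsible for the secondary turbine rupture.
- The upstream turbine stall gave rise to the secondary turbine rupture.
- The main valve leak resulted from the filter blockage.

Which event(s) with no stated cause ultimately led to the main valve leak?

the compressor leak, the filter blockage, the upstream turbine stall

Tracing upstream from the main valve leak: the main valve leak ← the coolant heat exchanger rupture ← the secondary turbine rupture ← the upstream turbine stall.
A separate upstream branch: the main valve leak ← the filter blockage.
A separate upstream branch: the main valve leak ← the coolant heat exchanger rupture ← the main relay overheating ← the compressor leak.
Each of those chain origins has no stated cause.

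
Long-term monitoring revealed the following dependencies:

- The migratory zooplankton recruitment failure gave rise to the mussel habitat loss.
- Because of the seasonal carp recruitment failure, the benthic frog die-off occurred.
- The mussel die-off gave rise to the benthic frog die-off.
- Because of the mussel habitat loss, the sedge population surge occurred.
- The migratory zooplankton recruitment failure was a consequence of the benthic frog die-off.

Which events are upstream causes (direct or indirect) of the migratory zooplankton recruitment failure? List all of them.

the benthic frog die-off, the mussel die-off, the seasonal carp recruitment failure

Immediate cause of the migratory zooplankton recruitment failure: the benthic frog die-off.
Further upstream: the mussel die-off, the seasonal carp recruitment failure.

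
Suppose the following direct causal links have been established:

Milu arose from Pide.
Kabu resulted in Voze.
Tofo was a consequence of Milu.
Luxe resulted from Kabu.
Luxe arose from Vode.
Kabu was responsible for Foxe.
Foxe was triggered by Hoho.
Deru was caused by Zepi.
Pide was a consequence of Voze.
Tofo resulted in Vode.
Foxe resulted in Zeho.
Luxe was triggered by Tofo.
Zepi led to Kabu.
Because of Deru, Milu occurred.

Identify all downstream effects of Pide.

Direct effects: Milu.
2 steps out: Tofo.
3 steps out: Vode, Luxe.
Not reachable from it: Zepi, Deru, Kabu, Voze, Foxe, Zeho, Hoho.

Luxe, Milu, Tofo, Vode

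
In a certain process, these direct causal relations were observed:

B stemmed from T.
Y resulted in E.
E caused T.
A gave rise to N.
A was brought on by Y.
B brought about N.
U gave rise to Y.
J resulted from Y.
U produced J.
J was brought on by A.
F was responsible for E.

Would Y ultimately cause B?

There is a causal chain: Y → E → T → B.

Yes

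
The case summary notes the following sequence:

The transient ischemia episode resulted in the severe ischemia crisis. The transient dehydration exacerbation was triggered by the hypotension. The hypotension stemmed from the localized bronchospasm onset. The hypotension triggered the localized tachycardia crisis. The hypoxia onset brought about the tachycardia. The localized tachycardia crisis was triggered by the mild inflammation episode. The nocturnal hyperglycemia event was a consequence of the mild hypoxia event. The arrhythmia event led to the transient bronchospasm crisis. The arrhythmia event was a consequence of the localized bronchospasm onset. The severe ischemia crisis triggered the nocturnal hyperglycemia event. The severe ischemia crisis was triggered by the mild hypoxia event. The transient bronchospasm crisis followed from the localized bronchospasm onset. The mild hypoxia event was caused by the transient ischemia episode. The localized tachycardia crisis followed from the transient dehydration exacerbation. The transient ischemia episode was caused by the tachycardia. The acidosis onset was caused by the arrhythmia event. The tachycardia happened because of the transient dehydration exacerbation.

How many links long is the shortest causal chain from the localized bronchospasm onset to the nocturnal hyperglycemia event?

6

Shortest chain: the localized bronchospasm onset → the hypotension → the transient dehydration exacerbation → the tachycardia → the transient ischemia episode → the mild hypoxia event → the nocturnal hyperglycemia event.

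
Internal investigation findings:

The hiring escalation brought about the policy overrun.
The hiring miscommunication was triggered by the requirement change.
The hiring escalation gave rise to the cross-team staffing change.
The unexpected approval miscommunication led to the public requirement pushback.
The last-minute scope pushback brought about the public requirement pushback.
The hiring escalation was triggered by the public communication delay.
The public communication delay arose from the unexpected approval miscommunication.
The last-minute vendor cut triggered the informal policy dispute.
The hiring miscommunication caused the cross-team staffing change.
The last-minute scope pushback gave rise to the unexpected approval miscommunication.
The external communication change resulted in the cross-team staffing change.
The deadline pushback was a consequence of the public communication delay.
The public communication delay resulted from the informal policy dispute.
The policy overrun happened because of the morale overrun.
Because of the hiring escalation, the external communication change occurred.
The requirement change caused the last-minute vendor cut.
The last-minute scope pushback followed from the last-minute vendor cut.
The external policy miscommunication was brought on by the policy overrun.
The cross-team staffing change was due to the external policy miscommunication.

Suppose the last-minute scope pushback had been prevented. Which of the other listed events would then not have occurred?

Downstream of the last-minute scope pushback: the unexpected approval miscommunication, the public communication delay, the hiring escalation, the external communication change, the public requirement pushback, the policy overrun, the external policy miscommunication, the cross-team staffing change, the deadline pushback.
Of those, still caused via another path: the public communication delay, the hiring escalation, the external communication change, the policy overrun, the external policy miscommunication, the cross-team staffing change, the deadline pushback.
The remainder have no surviving cause.

the public requirement pushback, the unexpected approval miscommunication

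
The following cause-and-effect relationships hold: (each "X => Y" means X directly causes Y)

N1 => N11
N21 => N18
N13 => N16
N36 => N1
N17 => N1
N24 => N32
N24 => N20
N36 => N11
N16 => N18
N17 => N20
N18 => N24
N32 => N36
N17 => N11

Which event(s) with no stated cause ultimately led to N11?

Tracing upstream from N11: N11 ← N36 ← N32 ← N24 ← N18 ← N21.
A separate upstream branch: N11 ← N36 ← N32 ← N24 ← N18 ← N16 ← N13.
A separate upstream branch: N11 ← N17.
Each of those chain origins has no stated cause.

N13, N17, N21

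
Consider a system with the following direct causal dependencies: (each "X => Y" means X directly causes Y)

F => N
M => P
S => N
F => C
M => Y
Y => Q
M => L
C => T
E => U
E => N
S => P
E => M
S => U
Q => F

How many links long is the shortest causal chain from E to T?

6

Shortest chain: E → M → Y → Q → F → C → T.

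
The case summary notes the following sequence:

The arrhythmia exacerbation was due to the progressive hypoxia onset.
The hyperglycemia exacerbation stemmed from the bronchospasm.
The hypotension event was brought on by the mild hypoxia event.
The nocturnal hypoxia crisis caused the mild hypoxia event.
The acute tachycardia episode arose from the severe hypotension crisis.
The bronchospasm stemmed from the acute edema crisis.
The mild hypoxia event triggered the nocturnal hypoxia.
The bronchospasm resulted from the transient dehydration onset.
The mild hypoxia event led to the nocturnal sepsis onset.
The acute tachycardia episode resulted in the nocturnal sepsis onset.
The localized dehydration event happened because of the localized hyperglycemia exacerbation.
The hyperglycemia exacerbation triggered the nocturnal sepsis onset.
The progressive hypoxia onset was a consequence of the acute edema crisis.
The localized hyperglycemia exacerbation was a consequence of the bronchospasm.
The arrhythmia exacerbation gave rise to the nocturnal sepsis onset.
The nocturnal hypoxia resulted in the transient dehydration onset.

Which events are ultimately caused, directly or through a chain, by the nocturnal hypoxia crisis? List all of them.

the bronchospasm, the hyperglycemia exacerbation, the hypotension event, the localized dehydration event, the localized hyperglycemia exacerbation, the mild hypoxia event, the nocturnal hypoxia, the nocturnal sepsis onset, the transient dehydration onset

Direct effects: the mild hypoxia event.
2 steps out: the hypotension event, the nocturnal hypoxia, the nocturnal sepsis onset.
3 steps out: the transient dehydration onset.
4 steps out: the bronchospasm.
5 steps out: the localized hyperglycemia exacerbation, the hyperglycemia exacerbation.
6 steps out: the localized dehydration event.
Not reachable from it: the acute edema crisis, the progressive hypoxia onset, the severe hypotension crisis, the arrhythmia exacerbation, the acute tachycardia episode.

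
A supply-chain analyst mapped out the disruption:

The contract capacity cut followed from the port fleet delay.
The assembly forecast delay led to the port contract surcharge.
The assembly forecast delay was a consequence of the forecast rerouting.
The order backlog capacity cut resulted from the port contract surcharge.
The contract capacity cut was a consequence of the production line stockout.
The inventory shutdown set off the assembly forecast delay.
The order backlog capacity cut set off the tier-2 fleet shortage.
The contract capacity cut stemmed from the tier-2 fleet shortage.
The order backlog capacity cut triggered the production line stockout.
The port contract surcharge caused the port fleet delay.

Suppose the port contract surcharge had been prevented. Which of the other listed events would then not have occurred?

the contract capacity cut, the order backlog capacity cut, the port fleet delay, the production line stockout, the tier-2 fleet shortage

Downstream of the port contract surcharge: the port fleet delay, the order backlog capacity cut, the tier-2 fleet shortage, the production line stockout, the contract capacity cut.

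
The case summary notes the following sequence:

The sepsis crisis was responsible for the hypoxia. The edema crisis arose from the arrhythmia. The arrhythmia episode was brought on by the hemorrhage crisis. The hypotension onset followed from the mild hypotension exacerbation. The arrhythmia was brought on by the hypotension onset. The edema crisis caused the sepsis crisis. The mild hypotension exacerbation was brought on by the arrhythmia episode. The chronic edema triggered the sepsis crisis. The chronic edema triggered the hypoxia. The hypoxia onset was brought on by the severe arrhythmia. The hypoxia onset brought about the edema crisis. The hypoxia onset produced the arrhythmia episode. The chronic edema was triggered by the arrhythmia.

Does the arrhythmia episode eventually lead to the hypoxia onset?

No

The arrhythmia episode leads to the mild hypotension exacerbation, the hypotension onset, the arrhythmia, the chronic edema, the edema crisis, the sepsis crisis, the hypoxia; the hypoxia onset is not among them.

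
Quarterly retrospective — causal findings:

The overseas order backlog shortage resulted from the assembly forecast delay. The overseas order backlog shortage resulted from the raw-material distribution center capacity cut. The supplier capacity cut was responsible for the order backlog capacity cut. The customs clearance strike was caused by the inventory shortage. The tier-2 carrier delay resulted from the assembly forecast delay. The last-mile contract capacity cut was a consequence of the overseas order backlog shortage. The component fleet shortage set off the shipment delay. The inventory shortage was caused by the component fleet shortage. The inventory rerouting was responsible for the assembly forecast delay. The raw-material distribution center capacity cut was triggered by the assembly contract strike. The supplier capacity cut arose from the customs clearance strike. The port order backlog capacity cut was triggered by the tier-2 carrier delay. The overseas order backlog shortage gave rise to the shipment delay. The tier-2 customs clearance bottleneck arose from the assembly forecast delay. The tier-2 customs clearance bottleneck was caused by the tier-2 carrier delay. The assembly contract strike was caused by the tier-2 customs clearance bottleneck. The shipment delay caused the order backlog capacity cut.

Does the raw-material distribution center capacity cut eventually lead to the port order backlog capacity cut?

The raw-material distribution center capacity cut leads to the overseas order backlog shortage, the last-mile contract capacity cut, the shipment delay, the order backlog capacity cut; the port order backlog capacity cut is not among them.

No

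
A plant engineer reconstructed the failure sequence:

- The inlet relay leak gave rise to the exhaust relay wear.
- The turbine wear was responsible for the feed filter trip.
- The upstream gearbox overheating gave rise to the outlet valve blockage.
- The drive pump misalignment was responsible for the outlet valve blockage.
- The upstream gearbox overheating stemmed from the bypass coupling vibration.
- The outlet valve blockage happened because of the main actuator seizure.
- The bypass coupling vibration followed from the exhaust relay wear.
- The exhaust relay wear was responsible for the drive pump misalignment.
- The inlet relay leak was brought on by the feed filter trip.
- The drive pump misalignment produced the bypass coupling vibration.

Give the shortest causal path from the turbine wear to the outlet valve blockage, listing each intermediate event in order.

the turbine wear → the feed filter trip → the inlet relay leak → the exhaust relay wear → the drive pump misalignment → the outlet valve blockage

the turbine wear → the feed filter trip
the feed filter trip → the inlet relay leak
the inlet relay leak → the exhaust relay wear
the exhaust relay wear → the drive pump misalignment
the drive pump misalignment → the outlet valve blockage
Length: 5 steps.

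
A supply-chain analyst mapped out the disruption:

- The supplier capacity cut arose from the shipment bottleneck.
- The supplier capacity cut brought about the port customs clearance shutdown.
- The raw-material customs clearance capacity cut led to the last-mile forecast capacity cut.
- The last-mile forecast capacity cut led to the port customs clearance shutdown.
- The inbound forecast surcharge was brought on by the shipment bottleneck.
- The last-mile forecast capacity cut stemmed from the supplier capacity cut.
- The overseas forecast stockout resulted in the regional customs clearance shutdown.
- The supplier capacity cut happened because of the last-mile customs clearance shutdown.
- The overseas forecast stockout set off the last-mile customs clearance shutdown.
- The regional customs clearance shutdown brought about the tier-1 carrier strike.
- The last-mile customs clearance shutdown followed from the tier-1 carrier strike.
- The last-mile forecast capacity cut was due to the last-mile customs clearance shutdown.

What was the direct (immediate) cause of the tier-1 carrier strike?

the regional customs clearance shutdown

Upstream contributors include the overseas forecast stockout, but only the regional customs clearance shutdown feeds directly into the tier-1 carrier strike.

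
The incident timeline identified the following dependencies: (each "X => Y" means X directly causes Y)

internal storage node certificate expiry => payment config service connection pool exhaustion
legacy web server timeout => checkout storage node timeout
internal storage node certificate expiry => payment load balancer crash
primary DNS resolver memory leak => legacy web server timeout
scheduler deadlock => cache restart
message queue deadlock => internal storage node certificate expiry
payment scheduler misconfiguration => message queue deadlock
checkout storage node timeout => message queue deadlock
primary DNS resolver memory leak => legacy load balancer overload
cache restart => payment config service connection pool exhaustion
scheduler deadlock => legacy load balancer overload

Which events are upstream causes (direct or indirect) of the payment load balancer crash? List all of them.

the checkout storage node timeout, the internal storage node certificate expiry, the legacy web server timeout, the message queue deadlock, the payment scheduler misconfiguration, the primary DNS resolver memory leak

Immediate cause of the payment load balancer crash: the internal storage node certificate expiry.
Further upstream: the payment scheduler misconfiguration, the primary DNS resolver memory leak, the legacy web server timeout, the checkout storage node timeout, the message queue deadlock.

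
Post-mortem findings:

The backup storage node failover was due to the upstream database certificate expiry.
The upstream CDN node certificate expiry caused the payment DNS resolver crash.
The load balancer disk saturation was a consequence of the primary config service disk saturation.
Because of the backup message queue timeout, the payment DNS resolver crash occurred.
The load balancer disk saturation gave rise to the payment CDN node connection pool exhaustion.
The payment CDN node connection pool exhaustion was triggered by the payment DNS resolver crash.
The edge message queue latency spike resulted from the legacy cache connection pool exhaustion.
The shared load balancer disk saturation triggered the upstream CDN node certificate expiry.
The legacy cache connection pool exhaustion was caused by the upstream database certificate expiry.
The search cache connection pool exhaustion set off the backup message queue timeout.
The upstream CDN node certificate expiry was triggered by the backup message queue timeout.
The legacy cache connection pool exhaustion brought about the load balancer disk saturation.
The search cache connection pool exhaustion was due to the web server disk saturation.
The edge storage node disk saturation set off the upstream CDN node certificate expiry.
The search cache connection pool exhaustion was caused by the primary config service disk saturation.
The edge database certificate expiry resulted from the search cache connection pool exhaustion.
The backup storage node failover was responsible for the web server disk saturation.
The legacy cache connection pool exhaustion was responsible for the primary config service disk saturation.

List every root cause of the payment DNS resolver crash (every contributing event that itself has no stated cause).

Tracing upstream from the payment DNS resolver crash: the payment DNS resolver crash ← the backup message queue timeout ← the search cache connection pool exhaustion ← the primary config service disk saturation ← the legacy cache connection pool exhaustion ← the upstream database certificate expiry.
A separate upstream branch: the payment DNS resolver crash ← the upstream CDN node certificate expiry ← the edge storage node disk saturation.
A separate upstream branch: the payment DNS resolver crash ← the upstream CDN node certificate expiry ← the shared load balancer disk saturation.
Each of those chain origins has no stated cause.

the edge storage node disk saturation, the shared load balancer disk saturation, the upstream database certificate expiry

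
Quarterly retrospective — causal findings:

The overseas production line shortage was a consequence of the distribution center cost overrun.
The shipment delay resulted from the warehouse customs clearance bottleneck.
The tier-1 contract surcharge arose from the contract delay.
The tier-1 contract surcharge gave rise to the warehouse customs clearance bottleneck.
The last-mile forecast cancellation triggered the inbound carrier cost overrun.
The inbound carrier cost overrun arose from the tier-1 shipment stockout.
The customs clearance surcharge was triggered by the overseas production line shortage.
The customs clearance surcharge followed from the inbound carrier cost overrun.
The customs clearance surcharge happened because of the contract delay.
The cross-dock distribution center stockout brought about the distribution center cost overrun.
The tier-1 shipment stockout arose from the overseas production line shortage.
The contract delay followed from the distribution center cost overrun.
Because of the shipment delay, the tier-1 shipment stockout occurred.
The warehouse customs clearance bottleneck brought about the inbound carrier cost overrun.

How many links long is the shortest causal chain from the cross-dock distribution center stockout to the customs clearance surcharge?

Shortest chain: the cross-dock distribution center stockout → the distribution center cost overrun → the overseas production line shortage → the customs clearance surcharge.

3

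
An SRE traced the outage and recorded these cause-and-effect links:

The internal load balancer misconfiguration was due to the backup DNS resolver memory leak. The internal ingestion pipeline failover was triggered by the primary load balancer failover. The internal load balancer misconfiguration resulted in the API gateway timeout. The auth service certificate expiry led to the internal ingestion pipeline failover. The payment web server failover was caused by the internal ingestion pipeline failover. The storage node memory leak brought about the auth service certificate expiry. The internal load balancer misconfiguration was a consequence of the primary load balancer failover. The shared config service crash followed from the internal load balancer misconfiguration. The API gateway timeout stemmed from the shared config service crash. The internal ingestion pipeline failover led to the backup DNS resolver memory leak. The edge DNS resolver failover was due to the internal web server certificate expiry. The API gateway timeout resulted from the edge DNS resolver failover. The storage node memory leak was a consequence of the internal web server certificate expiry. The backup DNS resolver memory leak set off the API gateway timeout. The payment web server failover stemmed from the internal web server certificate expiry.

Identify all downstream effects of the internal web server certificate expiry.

Direct effects: the edge DNS resolver failover, the storage node memory leak, the payment web server failover.
2 steps out: the auth service certificate expiry, the API gateway timeout.
3 steps out: the internal ingestion pipeline failover.
4 steps out: the backup DNS resolver memory leak.
5 steps out: the internal load balancer misconfiguration.
6 steps out: the shared config service crash.
Not reachable from it: the primary load balancer failover.

the API gateway timeout, the auth service certificate expiry, the backup DNS resolver memory leak, the edge DNS resolver failover, the internal ingestion pipeline failover, the internal load balancer misconfiguration, the payment web server failover, the shared config service crash, the storage node memory leak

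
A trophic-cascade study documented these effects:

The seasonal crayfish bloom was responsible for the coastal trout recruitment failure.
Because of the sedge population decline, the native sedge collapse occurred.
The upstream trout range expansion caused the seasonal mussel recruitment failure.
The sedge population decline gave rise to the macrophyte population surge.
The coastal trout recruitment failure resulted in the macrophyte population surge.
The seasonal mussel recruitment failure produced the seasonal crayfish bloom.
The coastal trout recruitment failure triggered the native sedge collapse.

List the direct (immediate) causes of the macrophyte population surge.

the coastal trout recruitment failure, the sedge population decline

Upstream contributors include the upstream trout range expansion, the seasonal mussel recruitment failure, the seasonal crayfish bloom, but only the coastal trout recruitment failure, the sedge population decline feed directly into the macrophyte population surge.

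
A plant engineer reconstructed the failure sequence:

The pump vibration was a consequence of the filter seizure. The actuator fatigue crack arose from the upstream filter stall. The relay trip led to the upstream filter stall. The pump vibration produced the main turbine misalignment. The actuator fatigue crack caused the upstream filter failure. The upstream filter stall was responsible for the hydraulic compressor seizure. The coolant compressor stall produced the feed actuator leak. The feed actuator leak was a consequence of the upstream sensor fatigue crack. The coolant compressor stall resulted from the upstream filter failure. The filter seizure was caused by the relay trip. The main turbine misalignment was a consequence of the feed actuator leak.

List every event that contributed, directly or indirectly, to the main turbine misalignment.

Immediate causes of the main turbine misalignment: the feed actuator leak, the pump vibration.
Further upstream: the relay trip, the upstream filter stall, the actuator fatigue crack, the upstream filter failure, the filter seizure, the coolant compressor stall, the upstream sensor fatigue crack.

the actuator fatigue crack, the coolant compressor stall, the feed actuator leak, the filter seizure, the pump vibration, the relay trip, the upstream filter failure, the upstream filter stall, the upstream sensor fatigue crack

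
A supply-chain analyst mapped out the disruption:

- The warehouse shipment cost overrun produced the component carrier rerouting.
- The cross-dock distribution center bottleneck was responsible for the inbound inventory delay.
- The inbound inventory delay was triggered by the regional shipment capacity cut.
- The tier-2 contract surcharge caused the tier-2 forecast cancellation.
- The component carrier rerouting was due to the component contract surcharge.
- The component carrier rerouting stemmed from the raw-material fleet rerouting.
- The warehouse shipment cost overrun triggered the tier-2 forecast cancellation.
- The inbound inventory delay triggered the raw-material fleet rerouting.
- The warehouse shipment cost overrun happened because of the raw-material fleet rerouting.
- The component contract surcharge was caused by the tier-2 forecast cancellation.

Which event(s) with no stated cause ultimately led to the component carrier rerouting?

Tracing upstream from the component carrier rerouting: the component carrier rerouting ← the raw-material fleet rerouting ← the inbound inventory delay ← the cross-dock distribution center bottleneck.
A separate upstream branch: the component carrier rerouting ← the raw-material fleet rerouting ← the inbound inventory delay ← the regional shipment capacity cut.
A separate upstream branch: the component carrier rerouting ← the component contract surcharge ← the tier-2 forecast cancellation ← the tier-2 contract surcharge.
Each of those chain origins has no stated cause.

the cross-dock distribution center bottleneck, the regional shipment capacity cut, the tier-2 contract surcharge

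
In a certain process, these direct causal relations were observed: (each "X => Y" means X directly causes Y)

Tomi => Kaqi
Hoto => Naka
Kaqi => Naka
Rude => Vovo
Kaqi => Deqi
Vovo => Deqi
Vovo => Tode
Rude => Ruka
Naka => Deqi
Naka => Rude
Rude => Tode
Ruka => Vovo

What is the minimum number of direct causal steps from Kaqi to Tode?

Shortest chain: Kaqi → Naka → Rude → Tode.

3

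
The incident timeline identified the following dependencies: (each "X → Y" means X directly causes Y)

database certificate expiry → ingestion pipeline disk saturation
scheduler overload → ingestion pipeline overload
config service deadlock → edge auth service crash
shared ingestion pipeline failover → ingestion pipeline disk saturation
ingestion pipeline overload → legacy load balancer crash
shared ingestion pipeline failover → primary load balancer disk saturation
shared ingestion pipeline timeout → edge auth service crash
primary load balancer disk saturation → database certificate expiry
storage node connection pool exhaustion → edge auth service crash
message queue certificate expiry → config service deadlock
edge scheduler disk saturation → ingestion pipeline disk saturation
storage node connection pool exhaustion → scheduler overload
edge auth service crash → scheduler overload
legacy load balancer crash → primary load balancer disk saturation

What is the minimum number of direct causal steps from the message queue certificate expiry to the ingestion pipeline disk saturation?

8

Shortest chain: the message queue certificate expiry → the config service deadlock → the edge auth service crash → the scheduler overload → the ingestion pipeline overload → the legacy load balancer crash → the primary load balancer disk saturation → the database certificate expiry → the ingestion pipeline disk saturation.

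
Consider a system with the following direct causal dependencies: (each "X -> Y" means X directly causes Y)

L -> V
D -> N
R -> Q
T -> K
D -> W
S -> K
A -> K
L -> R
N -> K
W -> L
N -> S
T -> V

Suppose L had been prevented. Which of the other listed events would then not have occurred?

Q, R

Downstream of L: R, V, Q.
Of those, still caused via another path: V.
The remainder have no surviving cause.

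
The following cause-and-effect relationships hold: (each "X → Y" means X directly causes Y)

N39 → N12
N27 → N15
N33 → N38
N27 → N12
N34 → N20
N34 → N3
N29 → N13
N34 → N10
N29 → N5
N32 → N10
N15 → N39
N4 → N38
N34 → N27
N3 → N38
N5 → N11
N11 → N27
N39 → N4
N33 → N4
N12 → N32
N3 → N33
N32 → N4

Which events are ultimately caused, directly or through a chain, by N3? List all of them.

N33, N38, N4

Direct effects: N33, N38.
2 steps out: N4.
Not reachable from it: N29, N34, N13, N5, N11, N27, N15, N20, N39, N12, N32, N10.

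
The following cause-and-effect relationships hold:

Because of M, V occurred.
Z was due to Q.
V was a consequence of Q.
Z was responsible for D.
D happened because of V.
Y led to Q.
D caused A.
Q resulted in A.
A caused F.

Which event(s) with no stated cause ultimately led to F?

Tracing upstream from F: F ← A ← Q ← Y.
A separate upstream branch: F ← A ← D ← V ← M.
Each of those chain origins has no stated cause.

M, Y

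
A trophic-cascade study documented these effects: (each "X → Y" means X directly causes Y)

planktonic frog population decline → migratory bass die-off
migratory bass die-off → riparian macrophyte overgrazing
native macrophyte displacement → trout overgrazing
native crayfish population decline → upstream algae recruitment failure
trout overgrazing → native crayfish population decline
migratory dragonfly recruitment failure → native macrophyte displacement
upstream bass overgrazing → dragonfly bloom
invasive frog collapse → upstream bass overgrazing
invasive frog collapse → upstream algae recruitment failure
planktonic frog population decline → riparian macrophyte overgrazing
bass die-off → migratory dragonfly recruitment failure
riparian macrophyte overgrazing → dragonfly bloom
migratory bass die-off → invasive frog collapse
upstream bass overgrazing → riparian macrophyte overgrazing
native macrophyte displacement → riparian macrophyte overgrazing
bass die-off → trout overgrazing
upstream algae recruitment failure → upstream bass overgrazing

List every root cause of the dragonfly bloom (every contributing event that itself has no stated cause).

the bass die-off, the planktonic frog population decline

Tracing upstream from the dragonfly bloom: the dragonfly bloom ← the riparian macrophyte overgrazing ← the planktonic frog population decline.
A separate upstream branch: the dragonfly bloom ← the riparian macrophyte overgrazing ← the native macrophyte displacement ← the migratory dragonfly recruitment failure ← the bass die-off.
Each of those chain origins has no stated cause.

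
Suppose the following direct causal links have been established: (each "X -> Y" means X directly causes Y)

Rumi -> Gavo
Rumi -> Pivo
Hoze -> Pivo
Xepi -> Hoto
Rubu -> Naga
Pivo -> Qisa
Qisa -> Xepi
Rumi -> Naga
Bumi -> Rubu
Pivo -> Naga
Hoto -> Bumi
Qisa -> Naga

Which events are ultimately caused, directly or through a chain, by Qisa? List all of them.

Direct effects: Xepi, Naga.
2 steps out: Hoto.
3 steps out: Bumi.
4 steps out: Rubu.
Not reachable from it: Rumi, Hoze, Pivo, Gavo.

Bumi, Hoto, Naga, Rubu, Xepi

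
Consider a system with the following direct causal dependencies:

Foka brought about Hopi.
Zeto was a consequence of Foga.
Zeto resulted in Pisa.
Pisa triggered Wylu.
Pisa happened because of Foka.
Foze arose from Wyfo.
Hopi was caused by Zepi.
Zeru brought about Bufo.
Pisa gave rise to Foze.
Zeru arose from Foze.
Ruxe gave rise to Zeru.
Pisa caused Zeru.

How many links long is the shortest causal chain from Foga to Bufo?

Shortest chain: Foga → Zeto → Pisa → Zeru → Bufo.

4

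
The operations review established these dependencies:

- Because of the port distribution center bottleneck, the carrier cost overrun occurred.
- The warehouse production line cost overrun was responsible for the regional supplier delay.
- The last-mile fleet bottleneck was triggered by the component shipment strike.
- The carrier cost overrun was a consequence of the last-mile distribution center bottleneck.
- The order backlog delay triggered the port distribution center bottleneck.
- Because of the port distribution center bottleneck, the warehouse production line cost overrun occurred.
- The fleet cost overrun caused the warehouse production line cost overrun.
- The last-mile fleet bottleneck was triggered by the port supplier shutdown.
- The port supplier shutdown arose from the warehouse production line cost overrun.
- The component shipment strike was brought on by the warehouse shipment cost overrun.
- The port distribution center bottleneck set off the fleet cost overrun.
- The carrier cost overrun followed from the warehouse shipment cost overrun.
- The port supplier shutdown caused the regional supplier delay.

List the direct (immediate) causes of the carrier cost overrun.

the last-mile distribution center bottleneck, the port distribution center bottleneck, the warehouse shipment cost overrun

Upstream contributors include the order backlog delay, but only the last-mile distribution center bottleneck, the port distribution center bottleneck, the warehouse shipment cost overrun feed directly into the carrier cost overrun.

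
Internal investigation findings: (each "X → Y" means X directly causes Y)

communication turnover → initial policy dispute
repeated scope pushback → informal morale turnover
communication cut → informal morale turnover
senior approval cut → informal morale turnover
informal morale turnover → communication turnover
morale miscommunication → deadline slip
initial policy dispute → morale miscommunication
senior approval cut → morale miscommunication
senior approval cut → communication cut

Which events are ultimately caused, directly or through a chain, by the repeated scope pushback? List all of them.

Direct effects: the informal morale turnover.
2 steps out: the communication turnover.
3 steps out: the initial policy dispute.
4 steps out: the morale miscommunication.
5 steps out: the deadline slip.
Not reachable from it: the senior approval cut, the communication cut.

the communication turnover, the deadline slip, the informal morale turnover, the initial policy dispute, the morale miscommunication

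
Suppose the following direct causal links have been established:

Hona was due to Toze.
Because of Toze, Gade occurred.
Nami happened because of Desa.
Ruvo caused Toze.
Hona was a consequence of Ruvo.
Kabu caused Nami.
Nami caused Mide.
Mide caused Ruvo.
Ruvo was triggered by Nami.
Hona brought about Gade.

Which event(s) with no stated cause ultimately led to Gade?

Desa, Kabu

Tracing upstream from Gade: Gade ← Toze ← Ruvo ← Nami ← Kabu.
A separate upstream branch: Gade ← Toze ← Ruvo ← Nami ← Desa.
Each of those chain origins has no stated cause.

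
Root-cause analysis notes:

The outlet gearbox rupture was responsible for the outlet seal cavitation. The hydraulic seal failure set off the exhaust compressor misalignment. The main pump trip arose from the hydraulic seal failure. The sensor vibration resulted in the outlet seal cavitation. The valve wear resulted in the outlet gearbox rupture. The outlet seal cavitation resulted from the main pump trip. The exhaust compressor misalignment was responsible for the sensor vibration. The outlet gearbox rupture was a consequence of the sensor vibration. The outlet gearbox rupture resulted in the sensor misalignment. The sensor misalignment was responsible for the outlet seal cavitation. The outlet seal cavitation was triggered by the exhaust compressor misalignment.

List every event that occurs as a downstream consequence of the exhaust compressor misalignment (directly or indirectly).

Direct effects: the sensor vibration, the outlet seal cavitation.
2 steps out: the outlet gearbox rupture.
3 steps out: the sensor misalignment.
Not reachable from it: the hydraulic seal failure, the main pump trip, the valve wear.

the outlet gearbox rupture, the outlet seal cavitation, the sensor misalignment, the sensor vibration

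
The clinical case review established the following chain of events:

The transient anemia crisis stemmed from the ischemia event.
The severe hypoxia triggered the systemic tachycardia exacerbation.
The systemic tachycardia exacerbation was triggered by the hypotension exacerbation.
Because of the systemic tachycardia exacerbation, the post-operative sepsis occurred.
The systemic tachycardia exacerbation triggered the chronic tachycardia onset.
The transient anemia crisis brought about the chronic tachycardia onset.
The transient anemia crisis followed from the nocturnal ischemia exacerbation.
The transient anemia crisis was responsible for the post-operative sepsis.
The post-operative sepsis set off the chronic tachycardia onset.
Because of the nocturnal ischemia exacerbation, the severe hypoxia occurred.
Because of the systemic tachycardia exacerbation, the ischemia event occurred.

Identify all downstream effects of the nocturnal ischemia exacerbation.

Direct effects: the severe hypoxia, the transient anemia crisis.
2 steps out: the systemic tachycardia exacerbation, the post-operative sepsis, the chronic tachycardia onset.
3 steps out: the ischemia event.
Not reachable from it: the hypotension exacerbation.

the chronic tachycardia onset, the ischemia event, the post-operative sepsis, the severe hypoxia, the systemic tachycardia exacerbation, the transient anemia crisis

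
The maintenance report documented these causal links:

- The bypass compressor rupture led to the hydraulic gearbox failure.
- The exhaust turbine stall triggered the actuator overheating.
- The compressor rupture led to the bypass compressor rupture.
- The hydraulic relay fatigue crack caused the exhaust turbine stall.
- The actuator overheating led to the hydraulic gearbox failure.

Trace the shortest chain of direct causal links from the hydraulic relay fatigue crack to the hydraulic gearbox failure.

the hydraulic relay fatigue crack → the exhaust turbine stall
the exhaust turbine stall → the actuator overheating
the actuator overheating → the hydraulic gearbox failure
Length: 3 steps.

the hydraulic relay fatigue crack → the exhaust turbine stall → the actuator overheating → the hydraulic gearbox failure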